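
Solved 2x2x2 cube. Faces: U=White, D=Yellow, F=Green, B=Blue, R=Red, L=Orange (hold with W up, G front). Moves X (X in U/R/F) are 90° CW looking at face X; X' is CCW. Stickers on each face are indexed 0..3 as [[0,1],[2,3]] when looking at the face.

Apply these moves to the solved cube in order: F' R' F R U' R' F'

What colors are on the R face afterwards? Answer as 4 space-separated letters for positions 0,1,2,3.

After move 1 (F'): F=GGGG U=WWRR R=YRYR D=OOYY L=OWOW
After move 2 (R'): R=RRYY U=WBRB F=GWGR D=OGYG B=YBOB
After move 3 (F): F=GGRW U=WBWW R=RRBY D=YRYG L=OOOG
After move 4 (R): R=BRYR U=WGWW F=GRRG D=YOYY B=WBBB
After move 5 (U'): U=GWWW F=OORG R=GRYR B=BRBB L=WBOG
After move 6 (R'): R=RRGY U=GBWB F=OWRW D=YOYG B=YROB
After move 7 (F'): F=WWOR U=GBRG R=ORYY D=BGYG L=WBOW
Query: R face = ORYY

Answer: O R Y Y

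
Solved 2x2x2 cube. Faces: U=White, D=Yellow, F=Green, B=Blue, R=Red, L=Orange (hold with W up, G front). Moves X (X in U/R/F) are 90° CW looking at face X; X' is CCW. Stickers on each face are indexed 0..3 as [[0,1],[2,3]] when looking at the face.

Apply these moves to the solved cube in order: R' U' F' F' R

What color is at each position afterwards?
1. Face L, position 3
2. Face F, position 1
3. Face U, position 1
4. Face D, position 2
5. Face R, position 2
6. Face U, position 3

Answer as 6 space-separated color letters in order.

After move 1 (R'): R=RRRR U=WBWB F=GWGW D=YGYG B=YBYB
After move 2 (U'): U=BBWW F=OOGW R=GWRR B=RRYB L=YBOO
After move 3 (F'): F=OWOG U=BBGR R=GWYR D=BOYG L=YWOW
After move 4 (F'): F=WGOO U=BBGY R=OWBR D=WWYG L=YROG
After move 5 (R): R=BORW U=BGGO F=WWOG D=WYYR B=YRBB
Query 1: L[3] = G
Query 2: F[1] = W
Query 3: U[1] = G
Query 4: D[2] = Y
Query 5: R[2] = R
Query 6: U[3] = O

Answer: G W G Y R O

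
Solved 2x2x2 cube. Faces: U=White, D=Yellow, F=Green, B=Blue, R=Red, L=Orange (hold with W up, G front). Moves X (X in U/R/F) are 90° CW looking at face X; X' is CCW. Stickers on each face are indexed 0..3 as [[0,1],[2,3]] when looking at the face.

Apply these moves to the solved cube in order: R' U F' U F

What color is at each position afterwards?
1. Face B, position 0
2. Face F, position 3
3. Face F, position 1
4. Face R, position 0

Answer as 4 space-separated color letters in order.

Answer: G B G R

Derivation:
After move 1 (R'): R=RRRR U=WBWB F=GWGW D=YGYG B=YBYB
After move 2 (U): U=WWBB F=RRGW R=YBRR B=OOYB L=GWOO
After move 3 (F'): F=RWRG U=WWYR R=GBYR D=WOYG L=GBOB
After move 4 (U): U=YWRW F=GBRG R=OOYR B=GBYB L=RWOB
After move 5 (F): F=RGGB U=YWBW R=ROWR D=YOYG L=RWOO
Query 1: B[0] = G
Query 2: F[3] = B
Query 3: F[1] = G
Query 4: R[0] = R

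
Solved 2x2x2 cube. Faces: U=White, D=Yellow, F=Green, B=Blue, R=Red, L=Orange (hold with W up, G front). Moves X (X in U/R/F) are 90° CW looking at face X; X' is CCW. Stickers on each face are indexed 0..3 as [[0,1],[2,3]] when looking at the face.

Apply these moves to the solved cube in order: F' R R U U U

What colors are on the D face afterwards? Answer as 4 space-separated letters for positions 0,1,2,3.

After move 1 (F'): F=GGGG U=WWRR R=YRYR D=OOYY L=OWOW
After move 2 (R): R=YYRR U=WGRG F=GOGY D=OBYB B=RBWB
After move 3 (R): R=RYRY U=WORY F=GBGB D=OWYR B=GBGB
After move 4 (U): U=RWYO F=RYGB R=GBRY B=OWGB L=GBOW
After move 5 (U): U=YROW F=GBGB R=OWRY B=GBGB L=RYOW
After move 6 (U): U=OYWR F=OWGB R=GBRY B=RYGB L=GBOW
Query: D face = OWYR

Answer: O W Y R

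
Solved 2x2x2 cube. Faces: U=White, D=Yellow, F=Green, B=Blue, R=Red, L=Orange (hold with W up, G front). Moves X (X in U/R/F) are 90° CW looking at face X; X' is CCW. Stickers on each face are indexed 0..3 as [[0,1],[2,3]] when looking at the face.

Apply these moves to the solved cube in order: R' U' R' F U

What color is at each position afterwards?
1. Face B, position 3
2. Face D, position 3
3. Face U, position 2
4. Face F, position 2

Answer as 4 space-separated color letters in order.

After move 1 (R'): R=RRRR U=WBWB F=GWGW D=YGYG B=YBYB
After move 2 (U'): U=BBWW F=OOGW R=GWRR B=RRYB L=YBOO
After move 3 (R'): R=WRGR U=BYWR F=OBGW D=YOYW B=GRGB
After move 4 (F): F=GOWB U=BYOB R=WRRR D=GWYW L=YYOO
After move 5 (U): U=OBBY F=WRWB R=GRRR B=YYGB L=GOOO
Query 1: B[3] = B
Query 2: D[3] = W
Query 3: U[2] = B
Query 4: F[2] = W

Answer: B W B W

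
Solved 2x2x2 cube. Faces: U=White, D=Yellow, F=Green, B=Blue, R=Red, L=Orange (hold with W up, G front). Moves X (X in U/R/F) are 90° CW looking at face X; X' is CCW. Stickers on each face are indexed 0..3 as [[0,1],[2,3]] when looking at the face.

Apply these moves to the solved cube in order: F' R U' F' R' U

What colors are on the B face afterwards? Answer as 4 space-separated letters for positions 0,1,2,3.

After move 1 (F'): F=GGGG U=WWRR R=YRYR D=OOYY L=OWOW
After move 2 (R): R=YYRR U=WGRG F=GOGY D=OBYB B=RBWB
After move 3 (U'): U=GGWR F=OWGY R=GORR B=YYWB L=RBOW
After move 4 (F'): F=WYOG U=GGGR R=BOOR D=BWYB L=RROW
After move 5 (R'): R=ORBO U=GWGY F=WGOR D=BYYG B=BYWB
After move 6 (U): U=GGYW F=OROR R=BYBO B=RRWB L=WGOW
Query: B face = RRWB

Answer: R R W B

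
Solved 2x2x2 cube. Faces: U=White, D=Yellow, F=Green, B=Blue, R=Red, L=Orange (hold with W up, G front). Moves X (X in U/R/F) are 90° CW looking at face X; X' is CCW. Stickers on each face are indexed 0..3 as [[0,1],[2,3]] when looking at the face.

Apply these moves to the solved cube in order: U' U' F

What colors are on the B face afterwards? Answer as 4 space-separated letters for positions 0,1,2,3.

Answer: G G B B

Derivation:
After move 1 (U'): U=WWWW F=OOGG R=GGRR B=RRBB L=BBOO
After move 2 (U'): U=WWWW F=BBGG R=OORR B=GGBB L=RROO
After move 3 (F): F=GBGB U=WWOR R=WOWR D=ROYY L=RYOY
Query: B face = GGBB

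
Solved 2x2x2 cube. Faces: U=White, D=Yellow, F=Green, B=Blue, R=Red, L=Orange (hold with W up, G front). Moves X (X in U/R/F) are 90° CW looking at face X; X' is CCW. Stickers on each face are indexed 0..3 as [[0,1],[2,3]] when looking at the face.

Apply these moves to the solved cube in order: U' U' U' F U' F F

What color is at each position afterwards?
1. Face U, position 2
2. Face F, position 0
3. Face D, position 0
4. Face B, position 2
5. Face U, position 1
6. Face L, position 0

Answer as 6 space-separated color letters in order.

After move 1 (U'): U=WWWW F=OOGG R=GGRR B=RRBB L=BBOO
After move 2 (U'): U=WWWW F=BBGG R=OORR B=GGBB L=RROO
After move 3 (U'): U=WWWW F=RRGG R=BBRR B=OOBB L=GGOO
After move 4 (F): F=GRGR U=WWOG R=WBWR D=RBYY L=GYOY
After move 5 (U'): U=WGWO F=GYGR R=GRWR B=WBBB L=OOOY
After move 6 (F): F=GGRY U=WGYO R=WROR D=WGYY L=OROB
After move 7 (F): F=RGYG U=WGBR R=YROR D=OWYY L=OWOG
Query 1: U[2] = B
Query 2: F[0] = R
Query 3: D[0] = O
Query 4: B[2] = B
Query 5: U[1] = G
Query 6: L[0] = O

Answer: B R O B G O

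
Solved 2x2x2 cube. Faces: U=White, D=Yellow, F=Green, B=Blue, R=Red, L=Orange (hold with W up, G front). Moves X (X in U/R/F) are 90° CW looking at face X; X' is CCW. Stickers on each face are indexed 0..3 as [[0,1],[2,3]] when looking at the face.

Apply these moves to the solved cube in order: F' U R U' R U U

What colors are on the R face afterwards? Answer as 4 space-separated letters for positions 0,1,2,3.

Answer: W W B O

Derivation:
After move 1 (F'): F=GGGG U=WWRR R=YRYR D=OOYY L=OWOW
After move 2 (U): U=RWRW F=YRGG R=BBYR B=OWBB L=GGOW
After move 3 (R): R=YBRB U=RRRG F=YOGY D=OBYO B=WWWB
After move 4 (U'): U=RGRR F=GGGY R=YORB B=YBWB L=WWOW
After move 5 (R): R=RYBO U=RGRY F=GBGO D=OWYY B=RBGB
After move 6 (U): U=RRYG F=RYGO R=RBBO B=WWGB L=GBOW
After move 7 (U): U=YRGR F=RBGO R=WWBO B=GBGB L=RYOW
Query: R face = WWBO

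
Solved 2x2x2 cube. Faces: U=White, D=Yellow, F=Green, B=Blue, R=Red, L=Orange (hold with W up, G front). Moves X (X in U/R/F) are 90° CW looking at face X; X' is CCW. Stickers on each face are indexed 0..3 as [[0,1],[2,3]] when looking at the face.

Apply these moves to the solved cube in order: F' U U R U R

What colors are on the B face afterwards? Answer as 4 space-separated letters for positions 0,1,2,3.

After move 1 (F'): F=GGGG U=WWRR R=YRYR D=OOYY L=OWOW
After move 2 (U): U=RWRW F=YRGG R=BBYR B=OWBB L=GGOW
After move 3 (U): U=RRWW F=BBGG R=OWYR B=GGBB L=YROW
After move 4 (R): R=YORW U=RBWG F=BOGY D=OBYG B=WGRB
After move 5 (U): U=WRGB F=YOGY R=WGRW B=YRRB L=BOOW
After move 6 (R): R=RWWG U=WOGY F=YBGG D=ORYY B=BRRB
Query: B face = BRRB

Answer: B R R B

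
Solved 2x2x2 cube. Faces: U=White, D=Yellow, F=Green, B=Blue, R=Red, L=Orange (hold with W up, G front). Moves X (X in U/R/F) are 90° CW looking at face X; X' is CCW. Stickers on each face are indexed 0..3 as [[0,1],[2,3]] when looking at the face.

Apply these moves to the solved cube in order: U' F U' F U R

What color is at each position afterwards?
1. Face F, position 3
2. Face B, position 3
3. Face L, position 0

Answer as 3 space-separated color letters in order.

After move 1 (U'): U=WWWW F=OOGG R=GGRR B=RRBB L=BBOO
After move 2 (F): F=GOGO U=WWOB R=WGWR D=RGYY L=BYOY
After move 3 (U'): U=WBWO F=BYGO R=GOWR B=WGBB L=RROY
After move 4 (F): F=GBOY U=WBYR R=WOOR D=WGYY L=RROG
After move 5 (U): U=YWRB F=WOOY R=WGOR B=RRBB L=GBOG
After move 6 (R): R=OWRG U=YORY F=WGOY D=WBYR B=BRWB
Query 1: F[3] = Y
Query 2: B[3] = B
Query 3: L[0] = G

Answer: Y B G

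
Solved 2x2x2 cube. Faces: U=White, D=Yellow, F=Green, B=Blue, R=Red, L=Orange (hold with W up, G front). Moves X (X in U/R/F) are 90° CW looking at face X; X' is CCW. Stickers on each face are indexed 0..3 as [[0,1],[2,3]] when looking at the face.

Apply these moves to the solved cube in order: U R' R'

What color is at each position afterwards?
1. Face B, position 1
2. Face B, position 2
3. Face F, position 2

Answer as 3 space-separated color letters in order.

After move 1 (U): U=WWWW F=RRGG R=BBRR B=OOBB L=GGOO
After move 2 (R'): R=BRBR U=WBWO F=RWGW D=YRYG B=YOYB
After move 3 (R'): R=RRBB U=WYWY F=RBGO D=YWYW B=GORB
Query 1: B[1] = O
Query 2: B[2] = R
Query 3: F[2] = G

Answer: O R G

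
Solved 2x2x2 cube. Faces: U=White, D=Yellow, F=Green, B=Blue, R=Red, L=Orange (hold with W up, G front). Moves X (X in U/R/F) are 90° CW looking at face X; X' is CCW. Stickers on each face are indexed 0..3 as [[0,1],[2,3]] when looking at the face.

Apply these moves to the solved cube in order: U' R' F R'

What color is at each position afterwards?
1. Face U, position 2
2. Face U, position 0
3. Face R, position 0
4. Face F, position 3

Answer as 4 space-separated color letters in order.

After move 1 (U'): U=WWWW F=OOGG R=GGRR B=RRBB L=BBOO
After move 2 (R'): R=GRGR U=WBWR F=OWGW D=YOYG B=YRYB
After move 3 (F): F=GOWW U=WBOB R=WRRR D=GGYG L=BYOO
After move 4 (R'): R=RRWR U=WYOY F=GBWB D=GOYW B=GRGB
Query 1: U[2] = O
Query 2: U[0] = W
Query 3: R[0] = R
Query 4: F[3] = B

Answer: O W R B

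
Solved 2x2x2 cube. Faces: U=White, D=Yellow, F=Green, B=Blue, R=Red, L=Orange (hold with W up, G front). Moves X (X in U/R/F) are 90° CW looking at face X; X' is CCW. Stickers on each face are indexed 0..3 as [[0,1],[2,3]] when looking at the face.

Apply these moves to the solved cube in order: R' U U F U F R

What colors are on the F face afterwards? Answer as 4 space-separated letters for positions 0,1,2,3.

Answer: W G B G

Derivation:
After move 1 (R'): R=RRRR U=WBWB F=GWGW D=YGYG B=YBYB
After move 2 (U): U=WWBB F=RRGW R=YBRR B=OOYB L=GWOO
After move 3 (U): U=BWBW F=YBGW R=OORR B=GWYB L=RROO
After move 4 (F): F=GYWB U=BWOR R=BOWR D=ROYG L=RYOG
After move 5 (U): U=OBRW F=BOWB R=GWWR B=RYYB L=GYOG
After move 6 (F): F=WBBO U=OBGY R=RWWR D=WGYG L=GROO
After move 7 (R): R=WRRW U=OBGO F=WGBG D=WYYR B=YYBB
Query: F face = WGBG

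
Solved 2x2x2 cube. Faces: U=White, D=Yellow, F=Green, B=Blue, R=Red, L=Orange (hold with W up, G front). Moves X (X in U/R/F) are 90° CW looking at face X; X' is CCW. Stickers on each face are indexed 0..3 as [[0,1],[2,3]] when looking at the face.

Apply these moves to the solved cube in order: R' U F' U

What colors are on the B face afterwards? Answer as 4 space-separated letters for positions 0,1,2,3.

Answer: G B Y B

Derivation:
After move 1 (R'): R=RRRR U=WBWB F=GWGW D=YGYG B=YBYB
After move 2 (U): U=WWBB F=RRGW R=YBRR B=OOYB L=GWOO
After move 3 (F'): F=RWRG U=WWYR R=GBYR D=WOYG L=GBOB
After move 4 (U): U=YWRW F=GBRG R=OOYR B=GBYB L=RWOB
Query: B face = GBYB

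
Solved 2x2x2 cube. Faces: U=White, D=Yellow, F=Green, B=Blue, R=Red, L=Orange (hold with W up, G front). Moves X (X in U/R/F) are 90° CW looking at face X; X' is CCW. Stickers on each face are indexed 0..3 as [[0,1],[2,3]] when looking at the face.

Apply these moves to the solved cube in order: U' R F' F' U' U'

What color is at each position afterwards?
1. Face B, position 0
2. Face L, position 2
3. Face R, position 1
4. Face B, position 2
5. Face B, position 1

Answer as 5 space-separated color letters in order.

After move 1 (U'): U=WWWW F=OOGG R=GGRR B=RRBB L=BBOO
After move 2 (R): R=RGRG U=WOWG F=OYGY D=YBYR B=WRWB
After move 3 (F'): F=YYOG U=WORR R=BGYG D=BOYR L=BGOW
After move 4 (F'): F=YGYO U=WOBY R=OGBG D=GWYR L=BROR
After move 5 (U'): U=OYWB F=BRYO R=YGBG B=OGWB L=WROR
After move 6 (U'): U=YBOW F=WRYO R=BRBG B=YGWB L=OGOR
Query 1: B[0] = Y
Query 2: L[2] = O
Query 3: R[1] = R
Query 4: B[2] = W
Query 5: B[1] = G

Answer: Y O R W G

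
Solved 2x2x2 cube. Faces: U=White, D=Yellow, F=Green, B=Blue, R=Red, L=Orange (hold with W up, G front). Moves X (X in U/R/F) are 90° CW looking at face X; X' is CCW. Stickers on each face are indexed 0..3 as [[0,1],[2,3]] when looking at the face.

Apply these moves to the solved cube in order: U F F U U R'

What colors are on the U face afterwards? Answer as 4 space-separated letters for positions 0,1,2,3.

After move 1 (U): U=WWWW F=RRGG R=BBRR B=OOBB L=GGOO
After move 2 (F): F=GRGR U=WWOG R=WBWR D=RBYY L=GYOY
After move 3 (F): F=GGRR U=WWYY R=OBGR D=WWYY L=GROB
After move 4 (U): U=YWYW F=OBRR R=OOGR B=GRBB L=GGOB
After move 5 (U): U=YYWW F=OORR R=GRGR B=GGBB L=OBOB
After move 6 (R'): R=RRGG U=YBWG F=OYRW D=WOYR B=YGWB
Query: U face = YBWG

Answer: Y B W G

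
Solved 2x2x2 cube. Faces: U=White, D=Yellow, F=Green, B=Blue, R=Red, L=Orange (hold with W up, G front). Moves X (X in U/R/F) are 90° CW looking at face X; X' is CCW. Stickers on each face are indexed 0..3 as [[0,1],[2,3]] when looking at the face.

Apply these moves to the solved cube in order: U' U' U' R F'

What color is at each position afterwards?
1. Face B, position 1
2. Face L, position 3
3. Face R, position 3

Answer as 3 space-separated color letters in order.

Answer: O W B

Derivation:
After move 1 (U'): U=WWWW F=OOGG R=GGRR B=RRBB L=BBOO
After move 2 (U'): U=WWWW F=BBGG R=OORR B=GGBB L=RROO
After move 3 (U'): U=WWWW F=RRGG R=BBRR B=OOBB L=GGOO
After move 4 (R): R=RBRB U=WRWG F=RYGY D=YBYO B=WOWB
After move 5 (F'): F=YYRG U=WRRR R=BBYB D=GOYO L=GGOW
Query 1: B[1] = O
Query 2: L[3] = W
Query 3: R[3] = B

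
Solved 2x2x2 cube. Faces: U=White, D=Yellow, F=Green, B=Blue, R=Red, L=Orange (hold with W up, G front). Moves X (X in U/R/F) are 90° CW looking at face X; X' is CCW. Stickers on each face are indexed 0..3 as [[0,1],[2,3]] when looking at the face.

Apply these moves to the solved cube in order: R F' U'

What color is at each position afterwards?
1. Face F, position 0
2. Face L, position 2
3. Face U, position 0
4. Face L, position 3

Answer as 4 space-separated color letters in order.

After move 1 (R): R=RRRR U=WGWG F=GYGY D=YBYB B=WBWB
After move 2 (F'): F=YYGG U=WGRR R=BRYR D=OOYB L=OGOW
After move 3 (U'): U=GRWR F=OGGG R=YYYR B=BRWB L=WBOW
Query 1: F[0] = O
Query 2: L[2] = O
Query 3: U[0] = G
Query 4: L[3] = W

Answer: O O G W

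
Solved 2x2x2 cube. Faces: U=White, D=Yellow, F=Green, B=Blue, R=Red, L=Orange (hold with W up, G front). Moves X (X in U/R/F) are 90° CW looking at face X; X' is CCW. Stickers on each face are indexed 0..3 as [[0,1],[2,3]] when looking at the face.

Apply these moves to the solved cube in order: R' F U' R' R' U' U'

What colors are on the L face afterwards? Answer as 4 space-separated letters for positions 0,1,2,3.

After move 1 (R'): R=RRRR U=WBWB F=GWGW D=YGYG B=YBYB
After move 2 (F): F=GGWW U=WBOO R=WRBR D=RRYG L=OYOG
After move 3 (U'): U=BOWO F=OYWW R=GGBR B=WRYB L=YBOG
After move 4 (R'): R=GRGB U=BYWW F=OOWO D=RYYW B=GRRB
After move 5 (R'): R=RBGG U=BRWG F=OYWW D=ROYO B=WRYB
After move 6 (U'): U=RGBW F=YBWW R=OYGG B=RBYB L=WROG
After move 7 (U'): U=GWRB F=WRWW R=YBGG B=OYYB L=RBOG
Query: L face = RBOG

Answer: R B O G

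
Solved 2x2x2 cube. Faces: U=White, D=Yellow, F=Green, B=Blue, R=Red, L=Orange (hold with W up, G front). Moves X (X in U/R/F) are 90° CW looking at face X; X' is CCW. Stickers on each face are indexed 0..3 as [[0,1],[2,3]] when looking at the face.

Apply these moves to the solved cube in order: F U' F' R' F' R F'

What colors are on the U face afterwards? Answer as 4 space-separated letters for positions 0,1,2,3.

After move 1 (F): F=GGGG U=WWOO R=WRWR D=RRYY L=OYOY
After move 2 (U'): U=WOWO F=OYGG R=GGWR B=WRBB L=BBOY
After move 3 (F'): F=YGOG U=WOGW R=RGRR D=BYYY L=BOOW
After move 4 (R'): R=GRRR U=WBGW F=YOOW D=BGYG B=YRYB
After move 5 (F'): F=OWYO U=WBGR R=GRBR D=OWYG L=BWOG
After move 6 (R): R=BGRR U=WWGO F=OWYG D=OYYY B=RRBB
After move 7 (F'): F=WGOY U=WWBR R=YGOR D=WGYY L=BOOG
Query: U face = WWBR

Answer: W W B R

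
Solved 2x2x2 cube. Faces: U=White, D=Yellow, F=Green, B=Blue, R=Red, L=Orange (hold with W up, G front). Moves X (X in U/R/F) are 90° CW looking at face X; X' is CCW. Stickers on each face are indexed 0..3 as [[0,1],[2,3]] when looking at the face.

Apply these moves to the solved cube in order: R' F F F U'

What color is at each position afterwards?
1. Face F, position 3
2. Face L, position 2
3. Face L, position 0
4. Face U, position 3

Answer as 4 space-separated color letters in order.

After move 1 (R'): R=RRRR U=WBWB F=GWGW D=YGYG B=YBYB
After move 2 (F): F=GGWW U=WBOO R=WRBR D=RRYG L=OYOG
After move 3 (F): F=WGWG U=WBGY R=OROR D=BWYG L=OROR
After move 4 (F): F=WWGG U=WBRR R=GRYR D=OOYG L=OBOW
After move 5 (U'): U=BRWR F=OBGG R=WWYR B=GRYB L=YBOW
Query 1: F[3] = G
Query 2: L[2] = O
Query 3: L[0] = Y
Query 4: U[3] = R

Answer: G O Y R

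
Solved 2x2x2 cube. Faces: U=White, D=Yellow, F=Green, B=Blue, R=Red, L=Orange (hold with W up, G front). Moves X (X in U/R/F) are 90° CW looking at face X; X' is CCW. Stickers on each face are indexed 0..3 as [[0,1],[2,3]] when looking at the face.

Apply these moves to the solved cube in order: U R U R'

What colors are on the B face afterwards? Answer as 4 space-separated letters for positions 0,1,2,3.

Answer: O G B B

Derivation:
After move 1 (U): U=WWWW F=RRGG R=BBRR B=OOBB L=GGOO
After move 2 (R): R=RBRB U=WRWG F=RYGY D=YBYO B=WOWB
After move 3 (U): U=WWGR F=RBGY R=WORB B=GGWB L=RYOO
After move 4 (R'): R=OBWR U=WWGG F=RWGR D=YBYY B=OGBB
Query: B face = OGBB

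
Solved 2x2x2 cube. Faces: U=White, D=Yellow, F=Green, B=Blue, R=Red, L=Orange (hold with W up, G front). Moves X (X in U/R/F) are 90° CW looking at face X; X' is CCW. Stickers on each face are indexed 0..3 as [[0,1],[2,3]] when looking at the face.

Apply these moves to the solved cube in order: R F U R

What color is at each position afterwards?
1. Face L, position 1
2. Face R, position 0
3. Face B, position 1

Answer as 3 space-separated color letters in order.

Answer: G G Y

Derivation:
After move 1 (R): R=RRRR U=WGWG F=GYGY D=YBYB B=WBWB
After move 2 (F): F=GGYY U=WGOO R=WRGR D=RRYB L=OYOB
After move 3 (U): U=OWOG F=WRYY R=WBGR B=OYWB L=GGOB
After move 4 (R): R=GWRB U=OROY F=WRYB D=RWYO B=GYWB
Query 1: L[1] = G
Query 2: R[0] = G
Query 3: B[1] = Y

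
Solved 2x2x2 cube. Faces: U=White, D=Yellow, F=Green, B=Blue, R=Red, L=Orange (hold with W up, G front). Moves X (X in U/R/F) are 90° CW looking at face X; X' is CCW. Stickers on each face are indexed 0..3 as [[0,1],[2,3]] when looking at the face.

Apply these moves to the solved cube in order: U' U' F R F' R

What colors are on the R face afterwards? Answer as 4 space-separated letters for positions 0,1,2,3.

After move 1 (U'): U=WWWW F=OOGG R=GGRR B=RRBB L=BBOO
After move 2 (U'): U=WWWW F=BBGG R=OORR B=GGBB L=RROO
After move 3 (F): F=GBGB U=WWOR R=WOWR D=ROYY L=RYOY
After move 4 (R): R=WWRO U=WBOB F=GOGY D=RBYG B=RGWB
After move 5 (F'): F=OYGG U=WBWR R=BWRO D=YYYG L=RBOO
After move 6 (R): R=RBOW U=WYWG F=OYGG D=YWYR B=RGBB
Query: R face = RBOW

Answer: R B O W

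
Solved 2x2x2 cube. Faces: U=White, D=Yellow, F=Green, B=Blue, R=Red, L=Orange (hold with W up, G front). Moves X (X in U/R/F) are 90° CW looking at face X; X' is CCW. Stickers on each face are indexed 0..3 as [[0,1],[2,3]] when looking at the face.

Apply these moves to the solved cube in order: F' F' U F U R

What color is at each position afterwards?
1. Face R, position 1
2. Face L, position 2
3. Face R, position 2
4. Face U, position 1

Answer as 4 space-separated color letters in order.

Answer: O O R B

Derivation:
After move 1 (F'): F=GGGG U=WWRR R=YRYR D=OOYY L=OWOW
After move 2 (F'): F=GGGG U=WWYY R=OROR D=WWYY L=OROR
After move 3 (U): U=YWYW F=ORGG R=BBOR B=ORBB L=GGOR
After move 4 (F): F=GOGR U=YWRG R=YBWR D=OBYY L=GWOW
After move 5 (U): U=RYGW F=YBGR R=ORWR B=GWBB L=GOOW
After move 6 (R): R=WORR U=RBGR F=YBGY D=OBYG B=WWYB
Query 1: R[1] = O
Query 2: L[2] = O
Query 3: R[2] = R
Query 4: U[1] = B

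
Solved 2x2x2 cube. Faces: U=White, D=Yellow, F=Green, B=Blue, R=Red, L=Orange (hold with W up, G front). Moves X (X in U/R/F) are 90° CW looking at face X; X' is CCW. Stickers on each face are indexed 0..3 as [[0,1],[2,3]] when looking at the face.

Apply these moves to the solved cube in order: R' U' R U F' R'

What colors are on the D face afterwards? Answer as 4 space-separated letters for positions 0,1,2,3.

Answer: G G Y G

Derivation:
After move 1 (R'): R=RRRR U=WBWB F=GWGW D=YGYG B=YBYB
After move 2 (U'): U=BBWW F=OOGW R=GWRR B=RRYB L=YBOO
After move 3 (R): R=RGRW U=BOWW F=OGGG D=YYYR B=WRBB
After move 4 (U): U=WBWO F=RGGG R=WRRW B=YBBB L=OGOO
After move 5 (F'): F=GGRG U=WBWR R=YRYW D=GOYR L=OOOW
After move 6 (R'): R=RWYY U=WBWY F=GBRR D=GGYG B=RBOB
Query: D face = GGYG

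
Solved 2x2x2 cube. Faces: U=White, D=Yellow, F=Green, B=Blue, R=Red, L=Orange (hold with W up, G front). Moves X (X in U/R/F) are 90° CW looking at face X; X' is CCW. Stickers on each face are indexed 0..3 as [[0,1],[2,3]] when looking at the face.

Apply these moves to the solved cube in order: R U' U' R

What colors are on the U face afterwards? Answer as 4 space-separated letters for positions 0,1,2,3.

After move 1 (R): R=RRRR U=WGWG F=GYGY D=YBYB B=WBWB
After move 2 (U'): U=GGWW F=OOGY R=GYRR B=RRWB L=WBOO
After move 3 (U'): U=GWGW F=WBGY R=OORR B=GYWB L=RROO
After move 4 (R): R=RORO U=GBGY F=WBGB D=YWYG B=WYWB
Query: U face = GBGY

Answer: G B G Y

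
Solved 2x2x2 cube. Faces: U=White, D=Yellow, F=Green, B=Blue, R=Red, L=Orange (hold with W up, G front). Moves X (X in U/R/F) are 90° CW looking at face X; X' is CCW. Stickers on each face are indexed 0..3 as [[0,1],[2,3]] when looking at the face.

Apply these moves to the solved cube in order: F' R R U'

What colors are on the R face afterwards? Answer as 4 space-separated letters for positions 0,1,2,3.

After move 1 (F'): F=GGGG U=WWRR R=YRYR D=OOYY L=OWOW
After move 2 (R): R=YYRR U=WGRG F=GOGY D=OBYB B=RBWB
After move 3 (R): R=RYRY U=WORY F=GBGB D=OWYR B=GBGB
After move 4 (U'): U=OYWR F=OWGB R=GBRY B=RYGB L=GBOW
Query: R face = GBRY

Answer: G B R Y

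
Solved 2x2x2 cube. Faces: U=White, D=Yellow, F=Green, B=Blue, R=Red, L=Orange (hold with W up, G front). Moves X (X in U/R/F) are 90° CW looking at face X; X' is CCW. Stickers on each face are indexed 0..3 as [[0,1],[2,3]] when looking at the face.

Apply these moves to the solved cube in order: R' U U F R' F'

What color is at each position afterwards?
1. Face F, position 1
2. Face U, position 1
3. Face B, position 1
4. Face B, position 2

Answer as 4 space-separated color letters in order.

Answer: R Y W O

Derivation:
After move 1 (R'): R=RRRR U=WBWB F=GWGW D=YGYG B=YBYB
After move 2 (U): U=WWBB F=RRGW R=YBRR B=OOYB L=GWOO
After move 3 (U): U=BWBW F=YBGW R=OORR B=GWYB L=RROO
After move 4 (F): F=GYWB U=BWOR R=BOWR D=ROYG L=RYOG
After move 5 (R'): R=ORBW U=BYOG F=GWWR D=RYYB B=GWOB
After move 6 (F'): F=WRGW U=BYOB R=YRRW D=YGYB L=RGOO
Query 1: F[1] = R
Query 2: U[1] = Y
Query 3: B[1] = W
Query 4: B[2] = O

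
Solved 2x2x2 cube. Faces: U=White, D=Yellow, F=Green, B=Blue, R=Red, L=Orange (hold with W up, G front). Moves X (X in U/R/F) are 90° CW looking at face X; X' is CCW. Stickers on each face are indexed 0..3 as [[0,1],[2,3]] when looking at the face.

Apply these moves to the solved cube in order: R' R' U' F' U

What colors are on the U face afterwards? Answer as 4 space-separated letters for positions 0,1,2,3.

Answer: G Y R Y

Derivation:
After move 1 (R'): R=RRRR U=WBWB F=GWGW D=YGYG B=YBYB
After move 2 (R'): R=RRRR U=WYWY F=GBGB D=YWYW B=GBGB
After move 3 (U'): U=YYWW F=OOGB R=GBRR B=RRGB L=GBOO
After move 4 (F'): F=OBOG U=YYGR R=WBYR D=BOYW L=GWOW
After move 5 (U): U=GYRY F=WBOG R=RRYR B=GWGB L=OBOW
Query: U face = GYRY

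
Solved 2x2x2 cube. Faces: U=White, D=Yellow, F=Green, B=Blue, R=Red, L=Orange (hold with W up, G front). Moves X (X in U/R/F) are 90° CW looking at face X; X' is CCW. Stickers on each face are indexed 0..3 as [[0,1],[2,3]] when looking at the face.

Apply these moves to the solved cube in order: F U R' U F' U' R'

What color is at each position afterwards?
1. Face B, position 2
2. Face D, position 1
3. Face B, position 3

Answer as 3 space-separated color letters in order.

After move 1 (F): F=GGGG U=WWOO R=WRWR D=RRYY L=OYOY
After move 2 (U): U=OWOW F=WRGG R=BBWR B=OYBB L=GGOY
After move 3 (R'): R=BRBW U=OBOO F=WWGW D=RRYG B=YYRB
After move 4 (U): U=OOOB F=BRGW R=YYBW B=GGRB L=WWOY
After move 5 (F'): F=RWBG U=OOYB R=RYRW D=WYYG L=WBOO
After move 6 (U'): U=OBOY F=WBBG R=RWRW B=RYRB L=GGOO
After move 7 (R'): R=WWRR U=OROR F=WBBY D=WBYG B=GYYB
Query 1: B[2] = Y
Query 2: D[1] = B
Query 3: B[3] = B

Answer: Y B B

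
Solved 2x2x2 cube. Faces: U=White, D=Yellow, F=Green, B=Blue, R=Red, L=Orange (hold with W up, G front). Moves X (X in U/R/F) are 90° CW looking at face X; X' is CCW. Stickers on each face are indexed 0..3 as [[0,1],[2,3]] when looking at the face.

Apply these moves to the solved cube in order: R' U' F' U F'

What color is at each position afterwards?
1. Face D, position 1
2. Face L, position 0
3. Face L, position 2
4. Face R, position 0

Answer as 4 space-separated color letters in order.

Answer: W O O O

Derivation:
After move 1 (R'): R=RRRR U=WBWB F=GWGW D=YGYG B=YBYB
After move 2 (U'): U=BBWW F=OOGW R=GWRR B=RRYB L=YBOO
After move 3 (F'): F=OWOG U=BBGR R=GWYR D=BOYG L=YWOW
After move 4 (U): U=GBRB F=GWOG R=RRYR B=YWYB L=OWOW
After move 5 (F'): F=WGGO U=GBRY R=ORBR D=WWYG L=OBOR
Query 1: D[1] = W
Query 2: L[0] = O
Query 3: L[2] = O
Query 4: R[0] = O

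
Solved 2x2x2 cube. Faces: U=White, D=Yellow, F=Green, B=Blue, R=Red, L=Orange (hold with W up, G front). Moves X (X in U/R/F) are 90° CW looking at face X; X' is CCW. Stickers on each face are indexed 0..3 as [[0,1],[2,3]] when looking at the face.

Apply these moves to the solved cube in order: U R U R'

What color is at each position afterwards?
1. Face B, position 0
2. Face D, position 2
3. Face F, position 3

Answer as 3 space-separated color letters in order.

After move 1 (U): U=WWWW F=RRGG R=BBRR B=OOBB L=GGOO
After move 2 (R): R=RBRB U=WRWG F=RYGY D=YBYO B=WOWB
After move 3 (U): U=WWGR F=RBGY R=WORB B=GGWB L=RYOO
After move 4 (R'): R=OBWR U=WWGG F=RWGR D=YBYY B=OGBB
Query 1: B[0] = O
Query 2: D[2] = Y
Query 3: F[3] = R

Answer: O Y R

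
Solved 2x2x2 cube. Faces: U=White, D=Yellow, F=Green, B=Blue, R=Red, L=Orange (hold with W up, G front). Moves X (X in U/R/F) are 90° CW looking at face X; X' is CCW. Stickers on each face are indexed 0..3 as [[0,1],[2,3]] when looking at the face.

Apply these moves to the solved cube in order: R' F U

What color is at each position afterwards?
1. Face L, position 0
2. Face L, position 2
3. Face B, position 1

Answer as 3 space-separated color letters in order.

After move 1 (R'): R=RRRR U=WBWB F=GWGW D=YGYG B=YBYB
After move 2 (F): F=GGWW U=WBOO R=WRBR D=RRYG L=OYOG
After move 3 (U): U=OWOB F=WRWW R=YBBR B=OYYB L=GGOG
Query 1: L[0] = G
Query 2: L[2] = O
Query 3: B[1] = Y

Answer: G O Y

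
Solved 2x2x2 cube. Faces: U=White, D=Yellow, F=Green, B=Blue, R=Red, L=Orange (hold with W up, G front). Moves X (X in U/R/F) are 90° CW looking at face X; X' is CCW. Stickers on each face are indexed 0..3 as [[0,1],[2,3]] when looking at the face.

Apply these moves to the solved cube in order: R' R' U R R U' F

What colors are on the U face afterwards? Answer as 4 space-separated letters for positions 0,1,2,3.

After move 1 (R'): R=RRRR U=WBWB F=GWGW D=YGYG B=YBYB
After move 2 (R'): R=RRRR U=WYWY F=GBGB D=YWYW B=GBGB
After move 3 (U): U=WWYY F=RRGB R=GBRR B=OOGB L=GBOO
After move 4 (R): R=RGRB U=WRYB F=RWGW D=YGYO B=YOWB
After move 5 (R): R=RRBG U=WWYW F=RGGO D=YWYY B=BORB
After move 6 (U'): U=WWWY F=GBGO R=RGBG B=RRRB L=BOOO
After move 7 (F): F=GGOB U=WWOO R=WGYG D=BRYY L=BYOW
Query: U face = WWOO

Answer: W W O O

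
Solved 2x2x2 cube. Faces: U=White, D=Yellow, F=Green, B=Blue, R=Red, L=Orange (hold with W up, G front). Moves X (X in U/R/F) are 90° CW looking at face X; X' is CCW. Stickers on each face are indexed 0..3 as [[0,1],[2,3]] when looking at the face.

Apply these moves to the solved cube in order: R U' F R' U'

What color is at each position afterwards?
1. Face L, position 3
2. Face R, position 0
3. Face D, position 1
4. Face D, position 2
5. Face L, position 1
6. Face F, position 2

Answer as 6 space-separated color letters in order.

Answer: B G O Y R Y

Derivation:
After move 1 (R): R=RRRR U=WGWG F=GYGY D=YBYB B=WBWB
After move 2 (U'): U=GGWW F=OOGY R=GYRR B=RRWB L=WBOO
After move 3 (F): F=GOYO U=GGOB R=WYWR D=RGYB L=WYOB
After move 4 (R'): R=YRWW U=GWOR F=GGYB D=ROYO B=BRGB
After move 5 (U'): U=WRGO F=WYYB R=GGWW B=YRGB L=BROB
Query 1: L[3] = B
Query 2: R[0] = G
Query 3: D[1] = O
Query 4: D[2] = Y
Query 5: L[1] = R
Query 6: F[2] = Y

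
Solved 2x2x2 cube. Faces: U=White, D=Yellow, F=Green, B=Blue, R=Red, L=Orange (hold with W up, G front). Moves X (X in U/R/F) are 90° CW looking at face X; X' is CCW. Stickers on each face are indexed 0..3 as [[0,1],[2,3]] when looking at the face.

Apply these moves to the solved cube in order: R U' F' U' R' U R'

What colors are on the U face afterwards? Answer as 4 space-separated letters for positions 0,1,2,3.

After move 1 (R): R=RRRR U=WGWG F=GYGY D=YBYB B=WBWB
After move 2 (U'): U=GGWW F=OOGY R=GYRR B=RRWB L=WBOO
After move 3 (F'): F=OYOG U=GGGR R=BYYR D=BOYB L=WWOW
After move 4 (U'): U=GRGG F=WWOG R=OYYR B=BYWB L=RROW
After move 5 (R'): R=YROY U=GWGB F=WROG D=BWYG B=BYOB
After move 6 (U): U=GGBW F=YROG R=BYOY B=RROB L=WROW
After move 7 (R'): R=YYBO U=GOBR F=YGOW D=BRYG B=GRWB
Query: U face = GOBR

Answer: G O B R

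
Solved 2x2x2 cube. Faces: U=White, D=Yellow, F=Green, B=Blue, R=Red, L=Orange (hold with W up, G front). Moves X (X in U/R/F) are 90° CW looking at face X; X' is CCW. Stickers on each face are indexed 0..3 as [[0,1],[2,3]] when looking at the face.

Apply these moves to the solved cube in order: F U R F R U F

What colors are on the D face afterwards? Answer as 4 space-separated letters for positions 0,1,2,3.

After move 1 (F): F=GGGG U=WWOO R=WRWR D=RRYY L=OYOY
After move 2 (U): U=OWOW F=WRGG R=BBWR B=OYBB L=GGOY
After move 3 (R): R=WBRB U=OROG F=WRGY D=RBYO B=WYWB
After move 4 (F): F=GWYR U=ORYG R=OBGB D=RWYO L=GROB
After move 5 (R): R=GOBB U=OWYR F=GWYO D=RWYW B=GYRB
After move 6 (U): U=YORW F=GOYO R=GYBB B=GRRB L=GWOB
After move 7 (F): F=YGOO U=YOBW R=RYWB D=BGYW L=GROW
Query: D face = BGYW

Answer: B G Y W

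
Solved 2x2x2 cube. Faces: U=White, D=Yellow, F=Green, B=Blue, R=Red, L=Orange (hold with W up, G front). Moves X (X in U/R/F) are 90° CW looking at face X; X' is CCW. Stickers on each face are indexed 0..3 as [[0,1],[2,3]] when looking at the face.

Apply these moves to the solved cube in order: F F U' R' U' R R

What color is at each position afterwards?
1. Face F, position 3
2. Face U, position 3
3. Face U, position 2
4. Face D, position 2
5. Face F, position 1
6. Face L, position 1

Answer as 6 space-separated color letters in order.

After move 1 (F): F=GGGG U=WWOO R=WRWR D=RRYY L=OYOY
After move 2 (F): F=GGGG U=WWYY R=OROR D=WWYY L=OROR
After move 3 (U'): U=WYWY F=ORGG R=GGOR B=ORBB L=BBOR
After move 4 (R'): R=GRGO U=WBWO F=OYGY D=WRYG B=YRWB
After move 5 (U'): U=BOWW F=BBGY R=OYGO B=GRWB L=YROR
After move 6 (R): R=GOOY U=BBWY F=BRGG D=WWYG B=WROB
After move 7 (R): R=OGYO U=BRWG F=BWGG D=WOYW B=YRBB
Query 1: F[3] = G
Query 2: U[3] = G
Query 3: U[2] = W
Query 4: D[2] = Y
Query 5: F[1] = W
Query 6: L[1] = R

Answer: G G W Y W R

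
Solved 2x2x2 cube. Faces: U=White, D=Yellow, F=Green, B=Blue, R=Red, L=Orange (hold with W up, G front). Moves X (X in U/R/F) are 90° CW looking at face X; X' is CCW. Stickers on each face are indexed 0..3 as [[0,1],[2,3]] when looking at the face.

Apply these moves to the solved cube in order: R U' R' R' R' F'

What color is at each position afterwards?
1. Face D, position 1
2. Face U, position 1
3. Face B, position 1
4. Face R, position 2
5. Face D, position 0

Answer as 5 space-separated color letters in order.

Answer: O O R Y B

Derivation:
After move 1 (R): R=RRRR U=WGWG F=GYGY D=YBYB B=WBWB
After move 2 (U'): U=GGWW F=OOGY R=GYRR B=RRWB L=WBOO
After move 3 (R'): R=YRGR U=GWWR F=OGGW D=YOYY B=BRBB
After move 4 (R'): R=RRYG U=GBWB F=OWGR D=YGYW B=YROB
After move 5 (R'): R=RGRY U=GOWY F=OBGB D=YWYR B=WRGB
After move 6 (F'): F=BBOG U=GORR R=WGYY D=BOYR L=WYOW
Query 1: D[1] = O
Query 2: U[1] = O
Query 3: B[1] = R
Query 4: R[2] = Y
Query 5: D[0] = B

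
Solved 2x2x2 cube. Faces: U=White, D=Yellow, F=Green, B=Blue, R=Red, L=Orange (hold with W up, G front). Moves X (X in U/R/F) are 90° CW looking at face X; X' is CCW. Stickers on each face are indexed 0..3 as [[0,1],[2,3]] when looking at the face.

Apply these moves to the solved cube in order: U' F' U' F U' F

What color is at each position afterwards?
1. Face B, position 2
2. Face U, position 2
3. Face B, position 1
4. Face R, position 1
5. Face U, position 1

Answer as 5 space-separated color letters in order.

Answer: B O G B R

Derivation:
After move 1 (U'): U=WWWW F=OOGG R=GGRR B=RRBB L=BBOO
After move 2 (F'): F=OGOG U=WWGR R=YGYR D=BOYY L=BWOW
After move 3 (U'): U=WRWG F=BWOG R=OGYR B=YGBB L=RROW
After move 4 (F): F=OBGW U=WRWR R=WGGR D=YOYY L=RBOO
After move 5 (U'): U=RRWW F=RBGW R=OBGR B=WGBB L=YGOO
After move 6 (F): F=GRWB U=RROG R=WBWR D=GOYY L=YYOO
Query 1: B[2] = B
Query 2: U[2] = O
Query 3: B[1] = G
Query 4: R[1] = B
Query 5: U[1] = R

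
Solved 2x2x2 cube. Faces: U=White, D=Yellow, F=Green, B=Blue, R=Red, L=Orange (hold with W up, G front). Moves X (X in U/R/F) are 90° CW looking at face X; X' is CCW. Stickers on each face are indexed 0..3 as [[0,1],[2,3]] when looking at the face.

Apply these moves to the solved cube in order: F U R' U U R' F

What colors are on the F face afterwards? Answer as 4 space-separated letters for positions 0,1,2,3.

Answer: G Y O O

Derivation:
After move 1 (F): F=GGGG U=WWOO R=WRWR D=RRYY L=OYOY
After move 2 (U): U=OWOW F=WRGG R=BBWR B=OYBB L=GGOY
After move 3 (R'): R=BRBW U=OBOO F=WWGW D=RRYG B=YYRB
After move 4 (U): U=OOOB F=BRGW R=YYBW B=GGRB L=WWOY
After move 5 (U): U=OOBO F=YYGW R=GGBW B=WWRB L=BROY
After move 6 (R'): R=GWGB U=ORBW F=YOGO D=RYYW B=GWRB
After move 7 (F): F=GYOO U=ORYR R=BWWB D=GGYW L=BROY
Query: F face = GYOO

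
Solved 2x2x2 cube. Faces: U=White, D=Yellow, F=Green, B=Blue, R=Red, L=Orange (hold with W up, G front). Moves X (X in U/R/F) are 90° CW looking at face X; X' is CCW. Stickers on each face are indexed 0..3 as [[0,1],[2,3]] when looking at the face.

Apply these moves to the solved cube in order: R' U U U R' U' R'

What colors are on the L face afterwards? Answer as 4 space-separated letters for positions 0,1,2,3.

Answer: G R O O

Derivation:
After move 1 (R'): R=RRRR U=WBWB F=GWGW D=YGYG B=YBYB
After move 2 (U): U=WWBB F=RRGW R=YBRR B=OOYB L=GWOO
After move 3 (U): U=BWBW F=YBGW R=OORR B=GWYB L=RROO
After move 4 (U): U=BBWW F=OOGW R=GWRR B=RRYB L=YBOO
After move 5 (R'): R=WRGR U=BYWR F=OBGW D=YOYW B=GRGB
After move 6 (U'): U=YRBW F=YBGW R=OBGR B=WRGB L=GROO
After move 7 (R'): R=BROG U=YGBW F=YRGW D=YBYW B=WROB
Query: L face = GROO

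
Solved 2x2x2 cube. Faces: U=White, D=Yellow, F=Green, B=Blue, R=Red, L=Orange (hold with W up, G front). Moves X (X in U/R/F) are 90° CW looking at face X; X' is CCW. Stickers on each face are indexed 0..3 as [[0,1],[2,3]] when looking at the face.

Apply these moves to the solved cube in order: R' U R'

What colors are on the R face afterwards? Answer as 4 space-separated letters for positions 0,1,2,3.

After move 1 (R'): R=RRRR U=WBWB F=GWGW D=YGYG B=YBYB
After move 2 (U): U=WWBB F=RRGW R=YBRR B=OOYB L=GWOO
After move 3 (R'): R=BRYR U=WYBO F=RWGB D=YRYW B=GOGB
Query: R face = BRYR

Answer: B R Y R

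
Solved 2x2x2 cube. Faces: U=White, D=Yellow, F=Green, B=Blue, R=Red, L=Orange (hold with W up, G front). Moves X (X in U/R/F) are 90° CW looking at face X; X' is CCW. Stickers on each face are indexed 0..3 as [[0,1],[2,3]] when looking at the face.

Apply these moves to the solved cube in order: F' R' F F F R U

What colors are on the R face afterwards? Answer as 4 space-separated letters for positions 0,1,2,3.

After move 1 (F'): F=GGGG U=WWRR R=YRYR D=OOYY L=OWOW
After move 2 (R'): R=RRYY U=WBRB F=GWGR D=OGYG B=YBOB
After move 3 (F): F=GGRW U=WBWW R=RRBY D=YRYG L=OOOG
After move 4 (F): F=RGWG U=WBGO R=WRWY D=BRYG L=OYOR
After move 5 (F): F=WRGG U=WBRY R=GROY D=WWYG L=OBOR
After move 6 (R): R=OGYR U=WRRG F=WWGG D=WOYY B=YBBB
After move 7 (U): U=RWGR F=OGGG R=YBYR B=OBBB L=WWOR
Query: R face = YBYR

Answer: Y B Y R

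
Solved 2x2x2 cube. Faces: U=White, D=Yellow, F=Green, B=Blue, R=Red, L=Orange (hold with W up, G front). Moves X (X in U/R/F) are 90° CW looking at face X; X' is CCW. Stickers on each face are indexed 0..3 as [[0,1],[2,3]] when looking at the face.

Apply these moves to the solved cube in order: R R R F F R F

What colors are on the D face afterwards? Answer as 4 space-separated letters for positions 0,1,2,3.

Answer: R O Y Y

Derivation:
After move 1 (R): R=RRRR U=WGWG F=GYGY D=YBYB B=WBWB
After move 2 (R): R=RRRR U=WYWY F=GBGB D=YWYW B=GBGB
After move 3 (R): R=RRRR U=WBWB F=GWGW D=YGYG B=YBYB
After move 4 (F): F=GGWW U=WBOO R=WRBR D=RRYG L=OYOG
After move 5 (F): F=WGWG U=WBGY R=OROR D=BWYG L=OROR
After move 6 (R): R=OORR U=WGGG F=WWWG D=BYYY B=YBBB
After move 7 (F): F=WWGW U=WGRR R=GOGR D=ROYY L=OBOY
Query: D face = ROYY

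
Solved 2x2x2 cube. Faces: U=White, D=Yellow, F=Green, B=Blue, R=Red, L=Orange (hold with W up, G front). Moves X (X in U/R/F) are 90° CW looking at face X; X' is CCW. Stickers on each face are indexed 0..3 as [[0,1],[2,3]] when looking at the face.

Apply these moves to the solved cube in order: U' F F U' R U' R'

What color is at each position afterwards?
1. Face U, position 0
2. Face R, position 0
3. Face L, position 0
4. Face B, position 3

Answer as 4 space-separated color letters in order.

Answer: R W Y B

Derivation:
After move 1 (U'): U=WWWW F=OOGG R=GGRR B=RRBB L=BBOO
After move 2 (F): F=GOGO U=WWOB R=WGWR D=RGYY L=BYOY
After move 3 (F): F=GGOO U=WWYY R=OGBR D=WWYY L=BROG
After move 4 (U'): U=WYWY F=BROO R=GGBR B=OGBB L=RROG
After move 5 (R): R=BGRG U=WRWO F=BWOY D=WBYO B=YGYB
After move 6 (U'): U=ROWW F=RROY R=BWRG B=BGYB L=YGOG
After move 7 (R'): R=WGBR U=RYWB F=ROOW D=WRYY B=OGBB
Query 1: U[0] = R
Query 2: R[0] = W
Query 3: L[0] = Y
Query 4: B[3] = B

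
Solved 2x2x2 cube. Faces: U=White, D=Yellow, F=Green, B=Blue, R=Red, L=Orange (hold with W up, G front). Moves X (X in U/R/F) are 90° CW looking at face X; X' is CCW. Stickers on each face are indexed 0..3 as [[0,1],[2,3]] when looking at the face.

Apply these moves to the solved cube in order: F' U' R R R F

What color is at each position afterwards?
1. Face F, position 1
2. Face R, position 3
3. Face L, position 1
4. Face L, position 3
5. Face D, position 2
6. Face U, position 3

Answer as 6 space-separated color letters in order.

After move 1 (F'): F=GGGG U=WWRR R=YRYR D=OOYY L=OWOW
After move 2 (U'): U=WRWR F=OWGG R=GGYR B=YRBB L=BBOW
After move 3 (R): R=YGRG U=WWWG F=OOGY D=OBYY B=RRRB
After move 4 (R): R=RYGG U=WOWY F=OBGY D=ORYR B=GRWB
After move 5 (R): R=GRGY U=WBWY F=ORGR D=OWYG B=YROB
After move 6 (F): F=GORR U=WBWB R=WRYY D=GGYG L=BOOW
Query 1: F[1] = O
Query 2: R[3] = Y
Query 3: L[1] = O
Query 4: L[3] = W
Query 5: D[2] = Y
Query 6: U[3] = B

Answer: O Y O W Y B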